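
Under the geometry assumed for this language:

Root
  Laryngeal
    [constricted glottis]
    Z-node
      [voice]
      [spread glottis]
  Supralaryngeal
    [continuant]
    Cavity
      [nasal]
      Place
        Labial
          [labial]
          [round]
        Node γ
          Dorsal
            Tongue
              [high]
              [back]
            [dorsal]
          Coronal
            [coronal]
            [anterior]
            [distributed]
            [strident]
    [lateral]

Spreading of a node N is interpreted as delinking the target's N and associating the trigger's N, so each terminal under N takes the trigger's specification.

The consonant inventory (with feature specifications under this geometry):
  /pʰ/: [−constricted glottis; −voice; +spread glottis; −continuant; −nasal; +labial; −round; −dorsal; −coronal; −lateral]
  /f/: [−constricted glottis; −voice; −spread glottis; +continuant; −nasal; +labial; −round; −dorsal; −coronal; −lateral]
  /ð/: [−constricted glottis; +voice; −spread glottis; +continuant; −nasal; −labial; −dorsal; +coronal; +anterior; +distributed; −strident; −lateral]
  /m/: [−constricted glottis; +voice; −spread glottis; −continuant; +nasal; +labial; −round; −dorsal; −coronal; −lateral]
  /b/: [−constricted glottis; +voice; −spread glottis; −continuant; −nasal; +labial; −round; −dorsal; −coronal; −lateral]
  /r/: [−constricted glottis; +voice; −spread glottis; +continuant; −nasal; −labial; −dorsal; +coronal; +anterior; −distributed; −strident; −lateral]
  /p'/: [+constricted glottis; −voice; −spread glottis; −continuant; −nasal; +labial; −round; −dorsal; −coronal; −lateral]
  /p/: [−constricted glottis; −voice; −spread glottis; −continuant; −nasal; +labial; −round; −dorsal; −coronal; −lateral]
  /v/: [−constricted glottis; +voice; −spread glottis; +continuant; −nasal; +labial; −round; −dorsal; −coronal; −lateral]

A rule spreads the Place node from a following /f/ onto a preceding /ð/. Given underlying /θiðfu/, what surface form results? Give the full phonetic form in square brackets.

Terminals under Place in this geometry: [labial], [round], [high], [back], [dorsal], [coronal], [anterior], [distributed], [strident].
The target acquires /f/'s values for everything under Place — [+labial], [−round], [−dorsal], [−coronal] — while keeping its own [constricted glottis], [voice], [spread glottis], ….
The resulting bundle matches /v/ in the inventory; substituting it for /ð/ gives [θivfu].

[θivfu]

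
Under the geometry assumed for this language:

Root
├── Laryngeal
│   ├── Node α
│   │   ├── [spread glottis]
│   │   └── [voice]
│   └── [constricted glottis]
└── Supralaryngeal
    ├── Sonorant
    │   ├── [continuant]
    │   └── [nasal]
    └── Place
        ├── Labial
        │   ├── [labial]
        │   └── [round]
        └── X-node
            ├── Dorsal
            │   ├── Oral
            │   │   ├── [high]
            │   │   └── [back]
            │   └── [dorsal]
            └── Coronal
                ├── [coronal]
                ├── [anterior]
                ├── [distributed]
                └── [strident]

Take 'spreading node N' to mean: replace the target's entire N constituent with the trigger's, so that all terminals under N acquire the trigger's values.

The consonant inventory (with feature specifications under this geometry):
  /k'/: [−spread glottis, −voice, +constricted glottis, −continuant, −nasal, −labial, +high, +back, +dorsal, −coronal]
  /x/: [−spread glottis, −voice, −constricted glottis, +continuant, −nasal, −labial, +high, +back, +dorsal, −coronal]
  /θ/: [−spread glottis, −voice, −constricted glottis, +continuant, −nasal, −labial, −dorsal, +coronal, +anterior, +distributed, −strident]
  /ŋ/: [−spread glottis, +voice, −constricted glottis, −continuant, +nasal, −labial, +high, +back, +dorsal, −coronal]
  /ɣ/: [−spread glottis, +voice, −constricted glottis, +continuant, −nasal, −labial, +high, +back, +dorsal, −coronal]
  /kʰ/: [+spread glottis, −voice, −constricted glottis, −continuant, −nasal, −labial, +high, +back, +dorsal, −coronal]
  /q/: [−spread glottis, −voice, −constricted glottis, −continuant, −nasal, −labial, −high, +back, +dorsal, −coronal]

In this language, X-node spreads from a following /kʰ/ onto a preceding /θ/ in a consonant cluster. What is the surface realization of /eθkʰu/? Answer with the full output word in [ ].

[exkʰu]

X-node immediately or transitively dominates [high], [back], [dorsal], [coronal], [anterior], [distributed], [strident].
Spreading X-node from /kʰ/ onto /θ/ replaces those values with /kʰ/'s: [+high], [+back], [+dorsal], [−coronal]. Features outside X-node ([spread glottis], [voice], [constricted glottis], …) stay as in /θ/.
This feature bundle is that of [x], so /eθkʰu/ surfaces as [exkʰu].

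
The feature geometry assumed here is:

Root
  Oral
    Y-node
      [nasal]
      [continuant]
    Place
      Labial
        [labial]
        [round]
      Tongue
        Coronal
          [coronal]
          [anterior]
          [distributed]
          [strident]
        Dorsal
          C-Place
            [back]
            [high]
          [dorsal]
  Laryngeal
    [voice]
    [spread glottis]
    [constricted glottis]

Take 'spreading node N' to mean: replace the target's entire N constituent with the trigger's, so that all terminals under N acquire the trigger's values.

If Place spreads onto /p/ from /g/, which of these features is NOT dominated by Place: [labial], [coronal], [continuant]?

[continuant]

Under this geometry, Place contains [labial], [round], [coronal], [anterior], [distributed], [strident], [back], [high], [dorsal].
Of the listed options, [labial], [coronal] are among these and would be overwritten by spreading Place.
But [continuant] is a dependent of Y-node, outside Place; it is therefore untouched by the spreading.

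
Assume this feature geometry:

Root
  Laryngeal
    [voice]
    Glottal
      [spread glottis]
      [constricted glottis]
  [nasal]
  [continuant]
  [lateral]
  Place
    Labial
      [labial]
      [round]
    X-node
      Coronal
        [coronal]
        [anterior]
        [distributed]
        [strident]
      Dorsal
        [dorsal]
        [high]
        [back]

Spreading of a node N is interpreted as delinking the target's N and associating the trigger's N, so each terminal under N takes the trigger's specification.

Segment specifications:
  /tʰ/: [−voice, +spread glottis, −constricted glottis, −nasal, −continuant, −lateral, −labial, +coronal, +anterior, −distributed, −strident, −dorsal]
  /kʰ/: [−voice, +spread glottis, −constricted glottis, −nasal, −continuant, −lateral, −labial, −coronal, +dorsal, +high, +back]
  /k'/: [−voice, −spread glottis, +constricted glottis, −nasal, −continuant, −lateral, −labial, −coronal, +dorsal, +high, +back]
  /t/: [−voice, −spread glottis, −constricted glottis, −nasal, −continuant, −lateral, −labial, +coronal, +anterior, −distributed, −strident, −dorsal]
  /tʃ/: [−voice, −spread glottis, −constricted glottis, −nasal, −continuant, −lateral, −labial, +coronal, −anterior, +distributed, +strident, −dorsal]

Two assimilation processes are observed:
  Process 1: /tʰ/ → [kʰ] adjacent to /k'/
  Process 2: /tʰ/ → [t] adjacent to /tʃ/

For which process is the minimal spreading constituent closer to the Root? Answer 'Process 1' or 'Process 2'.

Process 1

In Process 1, [coronal], [anterior], [distributed], [strident], [dorsal], [high], [back] change, so the minimal spreading node is X-node at depth 2.
Process 2 alters [spread glottis]; the lowest dominating node is [spread glottis] (depth 3 from Root).
Depth 2 < depth 3; Process 1 involves the structurally higher constituent X-node.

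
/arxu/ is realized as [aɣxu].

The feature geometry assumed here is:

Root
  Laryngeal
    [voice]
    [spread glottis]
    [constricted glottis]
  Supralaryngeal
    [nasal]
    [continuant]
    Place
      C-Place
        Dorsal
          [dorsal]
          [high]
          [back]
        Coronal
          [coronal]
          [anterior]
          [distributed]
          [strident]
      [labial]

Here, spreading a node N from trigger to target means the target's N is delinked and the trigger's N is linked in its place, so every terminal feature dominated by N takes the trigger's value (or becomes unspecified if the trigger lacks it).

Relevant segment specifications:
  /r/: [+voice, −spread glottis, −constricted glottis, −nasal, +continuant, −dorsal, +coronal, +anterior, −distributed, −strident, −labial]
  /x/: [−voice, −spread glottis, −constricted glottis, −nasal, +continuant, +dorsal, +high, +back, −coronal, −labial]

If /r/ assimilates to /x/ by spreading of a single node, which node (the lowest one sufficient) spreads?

Feature comparison: [coronal], [anterior], [distributed], [strident], [dorsal], [high], [back] differ between /r/ and [ɣ]; the remaining terminals match.
The smallest constituent containing every changed terminal is C-Place — each of its daughters lacks at least one of the affected features.
Spreading C-Place from /x/ overwrites each of those terminals with /x/'s values, yielding exactly [ɣ].
[voice] stays as in /r/ although /x/ differs there, so no node dominating it spread; among the remaining candidates C-Place is the lowest that derives the output.

C-Place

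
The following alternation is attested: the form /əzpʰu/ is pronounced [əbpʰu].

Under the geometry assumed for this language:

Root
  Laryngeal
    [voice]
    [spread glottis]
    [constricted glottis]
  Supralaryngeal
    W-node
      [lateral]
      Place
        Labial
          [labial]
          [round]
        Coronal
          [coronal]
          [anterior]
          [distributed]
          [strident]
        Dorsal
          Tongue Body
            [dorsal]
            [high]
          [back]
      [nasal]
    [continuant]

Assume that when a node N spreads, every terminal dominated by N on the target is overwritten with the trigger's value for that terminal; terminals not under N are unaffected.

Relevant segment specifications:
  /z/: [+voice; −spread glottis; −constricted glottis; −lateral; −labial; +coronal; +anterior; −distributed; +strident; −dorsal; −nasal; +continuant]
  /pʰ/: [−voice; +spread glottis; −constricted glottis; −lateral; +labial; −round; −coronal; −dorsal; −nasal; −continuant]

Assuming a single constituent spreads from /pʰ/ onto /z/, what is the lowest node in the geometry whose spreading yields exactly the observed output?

Feature comparison: [continuant], [labial], [round], [coronal], [anterior], [distributed], [strident] differ between /z/ and [b]; the remaining terminals match.
The smallest constituent containing every changed terminal is Supralaryngeal — each of its daughters lacks at least one of the affected features.
Delinking /z/'s Supralaryngeal and associating /pʰ/'s Supralaryngeal gives precisely the feature bundle of [b].
[spread glottis], [voice] — on which /pʰ/ differs from /z/ — are unchanged, so Root cannot have spread; the constituent is no larger than Supralaryngeal.

Supralaryngeal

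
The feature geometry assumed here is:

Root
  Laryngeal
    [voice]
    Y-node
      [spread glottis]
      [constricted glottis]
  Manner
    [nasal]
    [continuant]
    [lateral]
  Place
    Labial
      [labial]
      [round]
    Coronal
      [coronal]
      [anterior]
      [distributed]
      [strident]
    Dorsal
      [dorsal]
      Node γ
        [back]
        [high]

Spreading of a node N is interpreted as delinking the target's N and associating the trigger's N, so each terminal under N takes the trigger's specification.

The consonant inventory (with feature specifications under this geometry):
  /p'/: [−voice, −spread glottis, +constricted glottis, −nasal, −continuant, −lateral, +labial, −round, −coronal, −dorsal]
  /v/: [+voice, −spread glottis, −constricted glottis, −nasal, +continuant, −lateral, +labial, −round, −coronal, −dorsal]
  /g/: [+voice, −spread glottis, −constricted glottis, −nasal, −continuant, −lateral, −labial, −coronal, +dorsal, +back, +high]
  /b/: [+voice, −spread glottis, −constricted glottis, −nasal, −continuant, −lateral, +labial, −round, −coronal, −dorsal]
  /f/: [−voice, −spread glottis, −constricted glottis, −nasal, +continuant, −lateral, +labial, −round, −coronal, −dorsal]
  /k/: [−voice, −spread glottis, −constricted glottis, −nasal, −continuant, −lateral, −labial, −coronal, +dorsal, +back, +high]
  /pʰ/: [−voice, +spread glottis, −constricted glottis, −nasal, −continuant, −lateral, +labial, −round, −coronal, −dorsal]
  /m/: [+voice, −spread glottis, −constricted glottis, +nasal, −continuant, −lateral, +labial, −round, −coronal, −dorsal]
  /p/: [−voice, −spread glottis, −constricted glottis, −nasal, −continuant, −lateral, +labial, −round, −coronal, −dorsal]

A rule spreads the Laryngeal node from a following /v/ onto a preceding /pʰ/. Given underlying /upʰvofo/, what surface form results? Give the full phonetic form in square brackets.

[ubvofo]

The Laryngeal node dominates the terminals [voice], [spread glottis], [constricted glottis].
The target acquires /v/'s values for everything under Laryngeal — [+voice], [−spread glottis], [−constricted glottis] — while keeping its own [nasal], [continuant], [lateral], ….
The resulting bundle matches /b/ in the inventory; substituting it for /pʰ/ gives [ubvofo].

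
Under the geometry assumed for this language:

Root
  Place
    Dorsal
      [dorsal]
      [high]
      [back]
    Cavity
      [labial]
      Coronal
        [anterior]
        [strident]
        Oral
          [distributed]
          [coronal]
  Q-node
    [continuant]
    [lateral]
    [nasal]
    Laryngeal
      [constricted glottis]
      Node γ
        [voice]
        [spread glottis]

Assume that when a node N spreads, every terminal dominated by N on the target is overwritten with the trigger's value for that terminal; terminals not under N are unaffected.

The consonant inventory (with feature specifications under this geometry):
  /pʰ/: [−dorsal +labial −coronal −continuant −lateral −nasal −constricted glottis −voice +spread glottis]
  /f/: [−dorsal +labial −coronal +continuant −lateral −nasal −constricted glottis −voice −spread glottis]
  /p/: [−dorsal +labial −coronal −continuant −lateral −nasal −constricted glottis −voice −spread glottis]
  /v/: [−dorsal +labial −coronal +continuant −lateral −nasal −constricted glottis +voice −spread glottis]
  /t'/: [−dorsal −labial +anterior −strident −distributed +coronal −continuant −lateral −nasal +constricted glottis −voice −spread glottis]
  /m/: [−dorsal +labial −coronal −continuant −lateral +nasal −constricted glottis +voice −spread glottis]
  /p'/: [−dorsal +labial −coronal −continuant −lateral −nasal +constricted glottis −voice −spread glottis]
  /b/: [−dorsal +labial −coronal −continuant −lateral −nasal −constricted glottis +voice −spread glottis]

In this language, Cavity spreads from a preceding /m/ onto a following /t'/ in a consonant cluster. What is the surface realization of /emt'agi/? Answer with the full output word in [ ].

[emp'agi]

The Cavity node dominates the terminals [labial], [anterior], [strident], [distributed], [coronal].
Spreading Cavity from /m/ onto /t'/ replaces those values with /m/'s: [+labial], [−coronal]. Features outside Cavity ([dorsal], [continuant], [lateral], …) stay as in /t'/.
Among the inventory, only /p'/ has exactly this specification, giving the surface form [emp'agi].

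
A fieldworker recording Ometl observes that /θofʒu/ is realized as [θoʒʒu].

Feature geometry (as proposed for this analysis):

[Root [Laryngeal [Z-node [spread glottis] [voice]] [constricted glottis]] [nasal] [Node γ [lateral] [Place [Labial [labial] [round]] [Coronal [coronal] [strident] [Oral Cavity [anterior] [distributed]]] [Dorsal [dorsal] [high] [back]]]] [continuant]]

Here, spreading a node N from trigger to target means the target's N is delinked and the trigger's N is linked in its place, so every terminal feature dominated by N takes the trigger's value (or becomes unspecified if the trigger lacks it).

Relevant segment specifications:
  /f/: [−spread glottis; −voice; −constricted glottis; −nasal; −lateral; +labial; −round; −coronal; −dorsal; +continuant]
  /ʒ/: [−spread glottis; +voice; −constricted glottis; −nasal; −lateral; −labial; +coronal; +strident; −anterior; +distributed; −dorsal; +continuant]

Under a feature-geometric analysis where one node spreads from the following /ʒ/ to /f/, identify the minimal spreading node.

The alternation /f/ → [ʒ] changes [voice], [labial], [round], [coronal], [anterior], [distributed], [strident] and nothing else.
Tracing each changed feature up the tree, the paths first meet at Root; any lower node misses at least one of them.
If Root spreads, every terminal under it takes /ʒ/'s value, producing [ʒ] as observed.

Root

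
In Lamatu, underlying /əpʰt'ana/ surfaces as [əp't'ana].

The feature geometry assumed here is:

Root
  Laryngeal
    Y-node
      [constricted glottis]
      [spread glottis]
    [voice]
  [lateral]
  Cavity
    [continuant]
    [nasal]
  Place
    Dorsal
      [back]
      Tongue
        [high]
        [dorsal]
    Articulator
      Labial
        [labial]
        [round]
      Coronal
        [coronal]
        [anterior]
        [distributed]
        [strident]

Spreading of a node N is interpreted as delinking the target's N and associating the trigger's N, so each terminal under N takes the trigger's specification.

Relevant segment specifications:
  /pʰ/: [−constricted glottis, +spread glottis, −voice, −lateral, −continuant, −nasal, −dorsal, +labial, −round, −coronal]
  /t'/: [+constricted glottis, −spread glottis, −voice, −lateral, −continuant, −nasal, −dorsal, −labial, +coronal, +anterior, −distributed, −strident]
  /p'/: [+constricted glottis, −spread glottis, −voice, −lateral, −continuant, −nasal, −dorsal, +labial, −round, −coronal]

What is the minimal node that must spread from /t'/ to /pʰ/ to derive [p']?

Y-node

Comparing /pʰ/ with its surface form [p'], the features that change are [spread glottis], [constricted glottis].
Tracing each changed feature up the tree, the paths first meet at Y-node; any lower node misses at least one of them.
Spreading Y-node from /t'/ overwrites each of those terminals with /t'/'s values, yielding exactly [p'].
[labial], [coronal] stay as in /pʰ/ although /t'/ differs there, so no node dominating them spread; among the remaining candidates Y-node is the lowest that derives the output.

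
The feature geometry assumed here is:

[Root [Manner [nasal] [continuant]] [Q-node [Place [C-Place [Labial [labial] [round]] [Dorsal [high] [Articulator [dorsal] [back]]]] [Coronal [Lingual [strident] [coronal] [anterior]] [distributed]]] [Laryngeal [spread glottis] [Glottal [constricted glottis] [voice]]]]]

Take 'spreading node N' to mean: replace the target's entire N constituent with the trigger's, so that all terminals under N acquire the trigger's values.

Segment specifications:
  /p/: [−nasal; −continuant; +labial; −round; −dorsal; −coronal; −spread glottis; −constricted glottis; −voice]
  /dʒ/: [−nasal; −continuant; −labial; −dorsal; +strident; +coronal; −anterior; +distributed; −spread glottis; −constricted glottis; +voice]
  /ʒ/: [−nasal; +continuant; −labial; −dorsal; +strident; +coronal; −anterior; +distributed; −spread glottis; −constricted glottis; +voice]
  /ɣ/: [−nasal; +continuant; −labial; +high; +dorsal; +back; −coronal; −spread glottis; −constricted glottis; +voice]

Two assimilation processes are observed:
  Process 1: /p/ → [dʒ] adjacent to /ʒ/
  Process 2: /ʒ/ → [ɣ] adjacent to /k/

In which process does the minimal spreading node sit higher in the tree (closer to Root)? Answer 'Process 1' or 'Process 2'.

Process 1 alters [voice], [labial], [round], [coronal], [anterior], [distributed], [strident]; the lowest common ancestor is Q-node (depth 1 from Root).
Process 2: the features that change are [coronal], [anterior], [distributed], [strident], [dorsal], [high], [back]; the minimal node is Place (depth 2).
Q-node (depth 1) sits above Place (depth 2), making Process 1 the one with the higher spreading node.

Process 1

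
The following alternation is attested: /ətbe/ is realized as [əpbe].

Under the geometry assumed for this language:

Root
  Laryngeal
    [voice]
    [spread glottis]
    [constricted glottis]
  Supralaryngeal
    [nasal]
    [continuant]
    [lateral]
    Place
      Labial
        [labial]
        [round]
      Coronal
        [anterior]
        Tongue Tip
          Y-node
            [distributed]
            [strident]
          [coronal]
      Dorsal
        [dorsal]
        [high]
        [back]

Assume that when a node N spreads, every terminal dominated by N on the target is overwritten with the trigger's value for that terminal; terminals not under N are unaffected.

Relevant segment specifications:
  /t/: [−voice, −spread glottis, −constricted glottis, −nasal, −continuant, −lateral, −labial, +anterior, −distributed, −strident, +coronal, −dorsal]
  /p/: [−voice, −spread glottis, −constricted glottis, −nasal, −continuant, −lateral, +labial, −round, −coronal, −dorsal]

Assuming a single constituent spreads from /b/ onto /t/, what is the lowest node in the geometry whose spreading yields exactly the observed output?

Place

The alternation /t/ → [p] changes [labial], [round], [coronal], [anterior], [distributed], [strident] and nothing else.
Tracing each changed feature up the tree, the paths first meet at Place; any lower node misses at least one of them.
Spreading Place from /b/ overwrites each of those terminals with /b/'s values, yielding exactly [p].
[voice] stays as in /t/ although /b/ differs there, so no node dominating it spread; among the remaining candidates Place is the lowest that derives the output.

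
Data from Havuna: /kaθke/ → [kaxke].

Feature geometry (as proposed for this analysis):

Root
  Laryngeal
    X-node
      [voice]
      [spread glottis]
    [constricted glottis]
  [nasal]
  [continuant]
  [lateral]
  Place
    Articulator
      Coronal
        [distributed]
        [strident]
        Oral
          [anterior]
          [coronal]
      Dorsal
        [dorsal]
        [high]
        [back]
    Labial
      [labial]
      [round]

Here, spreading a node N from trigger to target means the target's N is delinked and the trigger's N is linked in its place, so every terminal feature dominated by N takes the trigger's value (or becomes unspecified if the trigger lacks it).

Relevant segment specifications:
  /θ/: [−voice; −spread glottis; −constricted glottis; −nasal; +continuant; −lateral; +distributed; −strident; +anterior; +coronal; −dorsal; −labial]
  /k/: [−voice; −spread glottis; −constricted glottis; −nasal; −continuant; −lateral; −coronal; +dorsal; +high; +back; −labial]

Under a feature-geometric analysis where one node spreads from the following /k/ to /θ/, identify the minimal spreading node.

/θ/ and [x] differ in [coronal], [anterior], [distributed], [strident], [dorsal], [high], [back]; every other specified feature is identical.
In this geometry the lowest node dominating all of them is Articulator: every daughter of Articulator dominates only a proper subset, so no lower node suffices.
Delinking /θ/'s Articulator and associating /k/'s Articulator gives precisely the feature bundle of [x].
[continuant] stays as in /θ/ although /k/ differs there, so no node dominating it spread; among the remaining candidates Articulator is the lowest that derives the output.

Articulator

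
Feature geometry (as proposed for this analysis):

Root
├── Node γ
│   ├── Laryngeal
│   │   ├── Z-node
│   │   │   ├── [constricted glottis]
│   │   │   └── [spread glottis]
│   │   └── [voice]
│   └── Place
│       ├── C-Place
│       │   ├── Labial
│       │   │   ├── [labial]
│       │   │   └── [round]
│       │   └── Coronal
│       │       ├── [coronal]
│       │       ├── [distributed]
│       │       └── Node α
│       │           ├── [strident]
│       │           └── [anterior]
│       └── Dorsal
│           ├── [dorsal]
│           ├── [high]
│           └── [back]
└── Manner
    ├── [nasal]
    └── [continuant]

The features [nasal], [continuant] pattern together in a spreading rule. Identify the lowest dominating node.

Manner

[nasal]: Root > Manner > [nasal].
[continuant]: Root > Manner > [continuant].
The listed terminals split across distinct daughters of Manner, so Manner itself is the smallest node containing them all.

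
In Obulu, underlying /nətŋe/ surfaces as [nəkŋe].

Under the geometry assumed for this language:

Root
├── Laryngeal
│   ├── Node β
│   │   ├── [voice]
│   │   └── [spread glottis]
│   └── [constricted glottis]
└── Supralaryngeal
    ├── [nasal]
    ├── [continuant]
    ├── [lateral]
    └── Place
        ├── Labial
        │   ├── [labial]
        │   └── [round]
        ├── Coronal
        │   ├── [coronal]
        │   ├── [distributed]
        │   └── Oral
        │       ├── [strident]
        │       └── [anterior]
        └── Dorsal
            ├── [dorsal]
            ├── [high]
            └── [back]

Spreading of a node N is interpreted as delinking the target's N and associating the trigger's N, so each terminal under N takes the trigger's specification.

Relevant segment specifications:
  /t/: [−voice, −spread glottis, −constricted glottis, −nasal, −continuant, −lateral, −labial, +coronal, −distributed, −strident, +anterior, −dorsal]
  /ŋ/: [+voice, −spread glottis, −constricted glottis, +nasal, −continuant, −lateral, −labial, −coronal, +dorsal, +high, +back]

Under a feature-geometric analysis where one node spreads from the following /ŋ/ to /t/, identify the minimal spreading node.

Feature comparison: [coronal], [anterior], [distributed], [strident], [dorsal], [high], [back] differ between /t/ and [k]; the remaining terminals match.
In this geometry the lowest node dominating all of them is Place: every daughter of Place dominates only a proper subset, so no lower node suffices.
Spreading Place from /ŋ/ overwrites each of those terminals with /ŋ/'s values, yielding exactly [k].
[nasal] — on which /ŋ/ differs from /t/ — is unchanged, so neither Supralaryngeal nor anything higher can have spread; the constituent is no larger than Place.

Place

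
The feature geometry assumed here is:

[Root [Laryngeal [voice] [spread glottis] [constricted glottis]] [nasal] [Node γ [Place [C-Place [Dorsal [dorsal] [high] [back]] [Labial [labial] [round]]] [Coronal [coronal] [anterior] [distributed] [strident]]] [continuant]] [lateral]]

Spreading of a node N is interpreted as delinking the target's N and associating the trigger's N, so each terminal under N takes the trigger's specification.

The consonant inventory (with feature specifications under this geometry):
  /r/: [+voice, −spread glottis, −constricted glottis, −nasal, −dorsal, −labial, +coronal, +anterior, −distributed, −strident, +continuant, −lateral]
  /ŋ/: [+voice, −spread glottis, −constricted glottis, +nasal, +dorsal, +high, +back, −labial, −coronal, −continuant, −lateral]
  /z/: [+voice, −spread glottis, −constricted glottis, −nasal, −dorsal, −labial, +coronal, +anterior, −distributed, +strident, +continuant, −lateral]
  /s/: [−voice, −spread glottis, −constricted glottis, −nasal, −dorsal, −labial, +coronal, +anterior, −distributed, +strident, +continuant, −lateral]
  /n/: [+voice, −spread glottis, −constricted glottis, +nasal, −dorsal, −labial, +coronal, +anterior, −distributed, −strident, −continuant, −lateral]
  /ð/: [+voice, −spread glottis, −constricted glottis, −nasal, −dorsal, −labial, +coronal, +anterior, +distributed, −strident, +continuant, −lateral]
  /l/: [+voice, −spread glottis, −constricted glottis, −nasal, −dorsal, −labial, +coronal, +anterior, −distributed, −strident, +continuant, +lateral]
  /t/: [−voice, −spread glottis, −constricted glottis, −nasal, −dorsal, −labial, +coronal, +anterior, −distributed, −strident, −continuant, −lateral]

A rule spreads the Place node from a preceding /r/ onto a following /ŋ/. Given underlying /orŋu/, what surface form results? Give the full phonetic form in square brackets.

[ornu]

Terminals under Place in this geometry: [dorsal], [high], [back], [labial], [round], [coronal], [anterior], [distributed], [strident].
The target acquires /r/'s values for everything under Place — [−dorsal], [−labial], [+coronal], [+anterior], [−distributed], [−strident] — while keeping its own [voice], [spread glottis], [constricted glottis], ….
This feature bundle is that of [n], so /orŋu/ surfaces as [ornu].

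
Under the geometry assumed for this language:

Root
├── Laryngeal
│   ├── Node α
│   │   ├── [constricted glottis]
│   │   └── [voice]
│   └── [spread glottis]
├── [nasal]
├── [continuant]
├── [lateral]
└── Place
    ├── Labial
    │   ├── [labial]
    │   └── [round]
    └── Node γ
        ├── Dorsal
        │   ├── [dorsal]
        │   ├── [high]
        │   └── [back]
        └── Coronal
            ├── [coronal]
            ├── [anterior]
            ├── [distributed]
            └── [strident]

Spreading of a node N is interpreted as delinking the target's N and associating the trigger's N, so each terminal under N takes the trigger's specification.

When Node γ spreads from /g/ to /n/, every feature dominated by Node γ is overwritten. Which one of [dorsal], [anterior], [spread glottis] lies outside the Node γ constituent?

Node γ dominates exactly [dorsal], [high], [back], [coronal], [anterior], [distributed], [strident].
Of the listed options, [anterior], [dorsal] are among these and would be overwritten by spreading Node γ.
But [spread glottis] is a dependent of Laryngeal, outside Node γ; it is therefore untouched by the spreading.

[spread glottis]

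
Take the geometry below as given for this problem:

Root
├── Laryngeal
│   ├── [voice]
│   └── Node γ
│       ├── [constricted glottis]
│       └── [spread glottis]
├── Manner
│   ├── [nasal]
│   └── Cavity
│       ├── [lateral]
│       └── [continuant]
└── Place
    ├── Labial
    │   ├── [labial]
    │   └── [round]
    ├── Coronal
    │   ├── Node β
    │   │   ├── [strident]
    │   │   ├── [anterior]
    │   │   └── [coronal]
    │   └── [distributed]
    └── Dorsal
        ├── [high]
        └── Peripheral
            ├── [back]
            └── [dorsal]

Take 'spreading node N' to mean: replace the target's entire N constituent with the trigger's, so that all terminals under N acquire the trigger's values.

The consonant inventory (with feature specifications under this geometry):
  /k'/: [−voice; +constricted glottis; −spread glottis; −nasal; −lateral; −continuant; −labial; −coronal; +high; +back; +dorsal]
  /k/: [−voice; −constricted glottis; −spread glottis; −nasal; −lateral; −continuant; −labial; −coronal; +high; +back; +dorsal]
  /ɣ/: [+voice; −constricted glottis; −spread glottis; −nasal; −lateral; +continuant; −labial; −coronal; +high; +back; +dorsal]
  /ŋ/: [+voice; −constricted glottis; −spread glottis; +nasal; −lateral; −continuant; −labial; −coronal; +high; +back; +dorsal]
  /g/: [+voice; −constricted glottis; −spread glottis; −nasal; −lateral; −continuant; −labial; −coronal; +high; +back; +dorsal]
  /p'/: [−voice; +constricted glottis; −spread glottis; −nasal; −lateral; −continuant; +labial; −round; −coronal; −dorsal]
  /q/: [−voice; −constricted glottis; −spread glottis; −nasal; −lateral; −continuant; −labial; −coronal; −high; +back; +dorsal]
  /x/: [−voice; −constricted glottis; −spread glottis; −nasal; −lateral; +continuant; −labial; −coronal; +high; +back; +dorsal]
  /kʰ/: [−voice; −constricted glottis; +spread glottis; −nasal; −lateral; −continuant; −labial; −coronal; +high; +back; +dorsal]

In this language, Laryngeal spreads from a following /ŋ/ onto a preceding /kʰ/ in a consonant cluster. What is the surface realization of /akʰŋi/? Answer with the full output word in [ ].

[agŋi]

The Laryngeal node dominates the terminals [voice], [constricted glottis], [spread glottis].
The target acquires /ŋ/'s values for everything under Laryngeal — [+voice], [−constricted glottis], [−spread glottis] — while keeping its own [nasal], [lateral], [continuant], ….
Among the inventory, only /g/ has exactly this specification, giving the surface form [agŋi].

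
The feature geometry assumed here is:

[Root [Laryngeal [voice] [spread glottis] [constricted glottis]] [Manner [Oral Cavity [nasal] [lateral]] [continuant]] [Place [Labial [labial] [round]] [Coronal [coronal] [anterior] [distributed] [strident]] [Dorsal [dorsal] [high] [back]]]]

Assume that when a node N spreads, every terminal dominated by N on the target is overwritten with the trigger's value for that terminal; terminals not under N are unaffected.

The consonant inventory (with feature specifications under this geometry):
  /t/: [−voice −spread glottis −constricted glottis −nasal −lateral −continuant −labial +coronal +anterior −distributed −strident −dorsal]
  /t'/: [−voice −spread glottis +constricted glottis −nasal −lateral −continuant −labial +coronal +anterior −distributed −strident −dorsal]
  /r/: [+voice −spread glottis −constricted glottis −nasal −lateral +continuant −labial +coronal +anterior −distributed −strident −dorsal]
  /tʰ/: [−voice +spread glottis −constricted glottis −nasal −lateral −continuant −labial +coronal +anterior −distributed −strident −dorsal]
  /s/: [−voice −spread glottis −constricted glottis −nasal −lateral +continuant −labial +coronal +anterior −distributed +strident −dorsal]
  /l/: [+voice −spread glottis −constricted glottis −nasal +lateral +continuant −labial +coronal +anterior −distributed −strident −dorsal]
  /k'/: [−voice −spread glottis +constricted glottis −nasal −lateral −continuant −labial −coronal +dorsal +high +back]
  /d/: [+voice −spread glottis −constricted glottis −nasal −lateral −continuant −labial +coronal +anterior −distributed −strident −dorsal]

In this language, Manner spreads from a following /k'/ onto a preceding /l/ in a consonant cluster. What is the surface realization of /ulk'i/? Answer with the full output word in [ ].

[udk'i]

Terminals under Manner in this geometry: [nasal], [lateral], [continuant].
After delinking /l/'s Manner and linking /k'/'s, the affected terminals become [−nasal], [−lateral], [−continuant]; [voice], [spread glottis], [constricted glottis], … (outside Manner) are retained from /l/.
The resulting bundle matches /d/ in the inventory; substituting it for /l/ gives [udk'i].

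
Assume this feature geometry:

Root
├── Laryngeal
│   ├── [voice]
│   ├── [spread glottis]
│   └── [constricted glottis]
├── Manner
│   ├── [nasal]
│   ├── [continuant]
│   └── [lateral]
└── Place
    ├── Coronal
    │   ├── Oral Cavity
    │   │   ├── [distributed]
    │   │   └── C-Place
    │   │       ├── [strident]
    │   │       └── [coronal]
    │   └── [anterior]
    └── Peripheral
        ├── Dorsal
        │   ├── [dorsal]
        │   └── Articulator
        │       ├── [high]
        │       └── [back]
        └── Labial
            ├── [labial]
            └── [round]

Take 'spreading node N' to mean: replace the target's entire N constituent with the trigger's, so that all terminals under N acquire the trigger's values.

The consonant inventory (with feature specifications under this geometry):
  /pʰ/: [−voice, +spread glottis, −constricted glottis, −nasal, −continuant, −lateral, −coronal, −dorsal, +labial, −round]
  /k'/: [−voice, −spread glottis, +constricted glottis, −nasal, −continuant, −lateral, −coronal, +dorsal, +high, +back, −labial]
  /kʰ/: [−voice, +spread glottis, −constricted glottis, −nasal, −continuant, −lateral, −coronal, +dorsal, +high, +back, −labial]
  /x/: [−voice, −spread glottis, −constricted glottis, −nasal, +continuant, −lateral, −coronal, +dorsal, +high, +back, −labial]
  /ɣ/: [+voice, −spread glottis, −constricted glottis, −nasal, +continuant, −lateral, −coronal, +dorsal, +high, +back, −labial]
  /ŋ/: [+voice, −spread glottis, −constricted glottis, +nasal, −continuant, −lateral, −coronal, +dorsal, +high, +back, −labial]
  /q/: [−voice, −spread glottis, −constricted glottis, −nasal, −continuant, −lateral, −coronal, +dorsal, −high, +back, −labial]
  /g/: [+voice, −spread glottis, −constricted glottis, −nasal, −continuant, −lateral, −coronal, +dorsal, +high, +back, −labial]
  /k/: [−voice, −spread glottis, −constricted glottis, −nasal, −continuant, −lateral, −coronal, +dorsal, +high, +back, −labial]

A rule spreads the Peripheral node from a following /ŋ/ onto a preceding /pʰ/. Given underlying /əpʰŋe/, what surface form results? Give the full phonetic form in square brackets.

Terminals under Peripheral in this geometry: [dorsal], [high], [back], [labial], [round].
After delinking /pʰ/'s Peripheral and linking /ŋ/'s, the affected terminals become [+dorsal], [+high], [+back], [−labial]; [voice], [spread glottis], [constricted glottis], … (outside Peripheral) are retained from /pʰ/.
This feature bundle is that of [kʰ], so /əpʰŋe/ surfaces as [əkʰŋe].

[əkʰŋe]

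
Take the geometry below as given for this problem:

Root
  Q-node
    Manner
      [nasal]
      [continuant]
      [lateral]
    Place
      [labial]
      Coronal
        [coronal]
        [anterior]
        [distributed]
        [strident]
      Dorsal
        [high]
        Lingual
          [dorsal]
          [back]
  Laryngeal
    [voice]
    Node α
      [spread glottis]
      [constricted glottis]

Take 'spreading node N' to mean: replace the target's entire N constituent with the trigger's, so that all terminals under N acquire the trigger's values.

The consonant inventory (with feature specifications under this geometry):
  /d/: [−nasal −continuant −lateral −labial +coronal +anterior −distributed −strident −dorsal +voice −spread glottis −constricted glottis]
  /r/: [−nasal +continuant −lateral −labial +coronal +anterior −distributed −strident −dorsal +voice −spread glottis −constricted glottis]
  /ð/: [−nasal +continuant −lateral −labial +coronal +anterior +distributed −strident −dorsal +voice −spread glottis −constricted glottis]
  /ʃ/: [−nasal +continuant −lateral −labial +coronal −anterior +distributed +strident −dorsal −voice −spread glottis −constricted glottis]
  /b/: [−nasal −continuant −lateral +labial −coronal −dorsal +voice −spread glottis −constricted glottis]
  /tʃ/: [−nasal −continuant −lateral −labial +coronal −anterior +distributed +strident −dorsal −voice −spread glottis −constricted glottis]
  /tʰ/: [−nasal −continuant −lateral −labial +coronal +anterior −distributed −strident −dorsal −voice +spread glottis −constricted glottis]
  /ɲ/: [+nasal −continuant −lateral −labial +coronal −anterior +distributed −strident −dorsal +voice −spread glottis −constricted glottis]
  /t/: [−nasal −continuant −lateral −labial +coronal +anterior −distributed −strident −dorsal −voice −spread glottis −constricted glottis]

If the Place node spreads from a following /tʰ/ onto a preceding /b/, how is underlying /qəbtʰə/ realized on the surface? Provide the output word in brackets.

[qədtʰə]

The Place node dominates the terminals [labial], [coronal], [anterior], [distributed], [strident], [high], [dorsal], [back].
The target acquires /tʰ/'s values for everything under Place — [−labial], [+coronal], [+anterior], [−distributed], [−strident], [−dorsal] — while keeping its own [nasal], [continuant], [lateral], ….
The resulting bundle matches /d/ in the inventory; substituting it for /b/ gives [qədtʰə].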